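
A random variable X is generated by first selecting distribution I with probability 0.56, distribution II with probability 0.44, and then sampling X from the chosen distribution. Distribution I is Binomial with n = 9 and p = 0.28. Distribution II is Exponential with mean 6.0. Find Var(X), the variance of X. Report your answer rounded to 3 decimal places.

19.840

Per component, I: μ=2.52, E[X²]=8.1648; II: μ=6, E[X²]=72.
E[X] = 0.56·2.52 + 0.44·6 = 4.0512.
E[X²] = 0.56·8.1648 + 0.44·72 = 36.2523.
Var(X) = E[X²] − (E[X])² = 36.2523 − 16.4122 = 19.8401.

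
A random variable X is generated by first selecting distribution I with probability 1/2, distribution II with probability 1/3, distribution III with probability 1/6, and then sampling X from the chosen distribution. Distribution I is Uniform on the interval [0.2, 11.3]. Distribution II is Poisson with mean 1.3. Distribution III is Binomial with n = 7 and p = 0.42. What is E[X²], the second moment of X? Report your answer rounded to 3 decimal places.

24.386

For each component E[X²] = Var + (mean)², giving I: 43.33; II: 2.99; III: 10.3488.
Overall E[X²] = 0.5·43.33 + 0.333333·2.99 + 0.166667·10.3488 = 24.3865.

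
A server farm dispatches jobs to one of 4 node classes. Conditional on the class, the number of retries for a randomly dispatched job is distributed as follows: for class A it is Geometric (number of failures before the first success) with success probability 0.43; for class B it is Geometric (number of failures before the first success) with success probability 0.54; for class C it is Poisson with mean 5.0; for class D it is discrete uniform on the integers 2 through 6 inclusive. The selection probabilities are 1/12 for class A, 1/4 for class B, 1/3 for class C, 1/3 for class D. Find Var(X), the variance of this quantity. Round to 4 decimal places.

Per component, A: μ=1.32558, E[X²]=4.83991; B: μ=0.851852, E[X²]=2.30316; C: μ=5, E[X²]=30; D: μ=4, E[X²]=18.
E[X] = 0.0833333·1.32558 + 0.25·0.851852 + 0.333333·5 + 0.333333·4 = 3.32343.
E[X²] = 0.0833333·4.83991 + 0.25·2.30316 + 0.333333·30 + 0.333333·18 = 16.9791.
Var(X) = E[X²] − (E[X])² = 16.9791 − 11.0452 = 5.93394.

5.9339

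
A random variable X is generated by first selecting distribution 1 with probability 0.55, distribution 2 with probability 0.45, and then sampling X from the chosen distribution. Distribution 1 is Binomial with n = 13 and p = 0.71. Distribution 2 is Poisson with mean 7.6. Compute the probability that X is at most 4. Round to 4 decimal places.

Conditional on each component, P(X ≤ 4): 1: 0.00311784; 2: 0.124939.
By total probability, P(X ≤ 4) = 0.55·0.00311784 + 0.45·0.124939 = 0.0579372.

0.0579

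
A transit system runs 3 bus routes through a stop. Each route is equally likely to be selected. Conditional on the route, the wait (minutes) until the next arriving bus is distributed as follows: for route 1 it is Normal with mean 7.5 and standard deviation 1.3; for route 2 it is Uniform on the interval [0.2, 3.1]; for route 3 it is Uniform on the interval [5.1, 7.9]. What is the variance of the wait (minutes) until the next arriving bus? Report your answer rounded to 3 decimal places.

Per component, 1: μ=7.5, E[X²]=57.94; 2: μ=1.65, E[X²]=3.42333; 3: μ=6.5, E[X²]=42.9033.
E[X] = 0.333333·7.5 + 0.333333·1.65 + 0.333333·6.5 = 5.21667.
E[X²] = 0.333333·57.94 + 0.333333·3.42333 + 0.333333·42.9033 = 34.7556.
Var(X) = E[X²] − (E[X])² = 34.7556 − 27.2136 = 7.54194.

7.542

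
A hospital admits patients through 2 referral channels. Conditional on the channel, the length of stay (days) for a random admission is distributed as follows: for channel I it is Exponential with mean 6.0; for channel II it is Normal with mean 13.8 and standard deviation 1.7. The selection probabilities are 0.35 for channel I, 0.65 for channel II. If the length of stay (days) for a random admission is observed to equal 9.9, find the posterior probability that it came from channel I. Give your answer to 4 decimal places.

0.5051

Likelihoods f(9.9 | ·): I: 0.0320083; II: 0.0168896.
Posterior ∝ prior × likelihood. Numerator for I: 0.35·0.0320083 = 0.0112029.
Normalizing constant: 0.35·0.0320083 + 0.65·0.0168896 = 0.0221812.
P(I | observation) = 0.0112029 / 0.0221812 = 0.505064.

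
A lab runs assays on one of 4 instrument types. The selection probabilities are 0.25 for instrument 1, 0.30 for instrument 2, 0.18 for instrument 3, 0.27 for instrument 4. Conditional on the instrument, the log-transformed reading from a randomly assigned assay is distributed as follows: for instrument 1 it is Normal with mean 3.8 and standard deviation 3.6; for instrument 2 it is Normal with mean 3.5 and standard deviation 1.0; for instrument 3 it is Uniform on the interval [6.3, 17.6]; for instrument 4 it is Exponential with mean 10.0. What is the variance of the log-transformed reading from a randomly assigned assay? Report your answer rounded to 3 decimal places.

45.509

Per component, 1: μ=3.8, E[X²]=27.4; 2: μ=3.5, E[X²]=13.25; 3: μ=11.95, E[X²]=153.443; 4: μ=10, E[X²]=200.
E[X] = 0.25·3.8 + 0.3·3.5 + 0.18·11.95 + 0.27·10 = 6.851.
E[X²] = 0.25·27.4 + 0.3·13.25 + 0.18·153.443 + 0.27·200 = 92.4448.
Var(X) = E[X²] − (E[X])² = 92.4448 − 46.9362 = 45.5086.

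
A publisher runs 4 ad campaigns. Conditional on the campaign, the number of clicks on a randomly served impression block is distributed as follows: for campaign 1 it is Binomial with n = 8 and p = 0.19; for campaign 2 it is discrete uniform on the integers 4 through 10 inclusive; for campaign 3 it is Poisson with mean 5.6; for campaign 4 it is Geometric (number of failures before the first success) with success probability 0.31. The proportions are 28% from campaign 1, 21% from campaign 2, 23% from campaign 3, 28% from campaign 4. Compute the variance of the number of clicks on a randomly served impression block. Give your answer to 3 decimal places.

9.528

Per component, 1: μ=1.52, E[X²]=3.5416; 2: μ=7, E[X²]=53; 3: μ=5.6, E[X²]=36.96; 4: μ=2.22581, E[X²]=12.1342.
E[X] = 0.28·1.52 + 0.21·7 + 0.23·5.6 + 0.28·2.22581 = 3.80683.
E[X²] = 0.28·3.5416 + 0.21·53 + 0.23·36.96 + 0.28·12.1342 = 24.02.
Var(X) = E[X²] − (E[X])² = 24.02 − 14.4919 = 9.52811.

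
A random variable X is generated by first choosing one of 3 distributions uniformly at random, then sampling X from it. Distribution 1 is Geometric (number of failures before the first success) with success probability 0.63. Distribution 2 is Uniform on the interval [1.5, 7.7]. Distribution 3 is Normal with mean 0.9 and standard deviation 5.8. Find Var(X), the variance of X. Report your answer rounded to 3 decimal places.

Per component, 1: μ=0.587302, E[X²]=1.27715; 2: μ=4.6, E[X²]=24.3633; 3: μ=0.9, E[X²]=34.45.
E[X] = 0.333333·0.587302 + 0.333333·4.6 + 0.333333·0.9 = 2.0291.
E[X²] = 0.333333·1.27715 + 0.333333·24.3633 + 0.333333·34.45 = 20.0302.
Var(X) = E[X²] − (E[X])² = 20.0302 − 4.11725 = 15.9129.

15.913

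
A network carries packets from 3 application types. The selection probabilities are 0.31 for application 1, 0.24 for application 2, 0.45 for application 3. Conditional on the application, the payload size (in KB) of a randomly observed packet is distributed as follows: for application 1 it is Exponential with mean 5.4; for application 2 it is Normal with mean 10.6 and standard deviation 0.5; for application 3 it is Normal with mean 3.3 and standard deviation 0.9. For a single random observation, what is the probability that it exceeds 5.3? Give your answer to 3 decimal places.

Conditional on each application, P(X > 5.3): 1: 0.374755; 2: 1; 3: 0.0131341.
By total probability, P(X > 5.3) = 0.31·0.374755 + 0.24·1 + 0.45·0.0131341 = 0.362085.

0.362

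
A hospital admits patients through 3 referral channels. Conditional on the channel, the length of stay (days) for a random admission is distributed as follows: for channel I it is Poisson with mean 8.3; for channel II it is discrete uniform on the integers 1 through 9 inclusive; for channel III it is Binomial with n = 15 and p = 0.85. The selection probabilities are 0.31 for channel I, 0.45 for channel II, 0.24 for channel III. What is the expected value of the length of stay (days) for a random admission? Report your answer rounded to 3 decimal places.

Component means — I: 8.3; II: 5; III: 12.75.
E[X] = 0.31·8.3 + 0.45·5 + 0.24·12.75 = 7.883.

7.883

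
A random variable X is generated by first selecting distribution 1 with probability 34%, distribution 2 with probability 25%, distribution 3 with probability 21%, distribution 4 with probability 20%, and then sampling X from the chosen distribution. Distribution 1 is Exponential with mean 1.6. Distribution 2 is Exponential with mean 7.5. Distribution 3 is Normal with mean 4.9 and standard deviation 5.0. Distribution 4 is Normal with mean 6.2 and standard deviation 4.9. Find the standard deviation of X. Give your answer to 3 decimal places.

Per component, 1: μ=1.6, E[X²]=5.12; 2: μ=7.5, E[X²]=112.5; 3: μ=4.9, E[X²]=49.01; 4: μ=6.2, E[X²]=62.45.
E[X] = 0.34·1.6 + 0.25·7.5 + 0.21·4.9 + 0.2·6.2 = 4.688.
E[X²] = 0.34·5.12 + 0.25·112.5 + 0.21·49.01 + 0.2·62.45 = 52.6479.
Var(X) = E[X²] − (E[X])² = 52.6479 − 21.9773 = 30.6706.
SD(X) = √30.6706 = 5.5381.

5.538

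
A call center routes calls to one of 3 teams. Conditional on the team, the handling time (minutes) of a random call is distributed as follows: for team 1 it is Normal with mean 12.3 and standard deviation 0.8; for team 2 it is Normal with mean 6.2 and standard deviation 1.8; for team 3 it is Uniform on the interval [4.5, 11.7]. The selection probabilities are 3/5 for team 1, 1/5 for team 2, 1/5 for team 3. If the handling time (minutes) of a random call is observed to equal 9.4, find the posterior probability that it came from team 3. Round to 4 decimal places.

0.7442

Likelihoods f(9.4 | ·): 1: 0.000698827; 2: 0.0456399; 3: 0.138889.
Posterior ∝ prior × likelihood. Numerator for 3: 0.2·0.138889 = 0.0277778.
Normalizing constant: 0.6·0.000698827 + 0.2·0.0456399 + 0.2·0.138889 = 0.0373251.
P(3 | observation) = 0.0277778 / 0.0373251 = 0.744213.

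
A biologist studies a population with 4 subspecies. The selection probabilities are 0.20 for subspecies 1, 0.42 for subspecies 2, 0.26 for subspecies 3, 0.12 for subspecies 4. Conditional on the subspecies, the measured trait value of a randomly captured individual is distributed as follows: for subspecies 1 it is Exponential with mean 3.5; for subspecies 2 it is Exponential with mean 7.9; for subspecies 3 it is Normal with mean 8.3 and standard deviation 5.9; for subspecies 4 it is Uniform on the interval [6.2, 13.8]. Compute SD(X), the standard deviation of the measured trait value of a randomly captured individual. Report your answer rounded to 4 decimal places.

Per component, 1: μ=3.5, E[X²]=24.5; 2: μ=7.9, E[X²]=124.82; 3: μ=8.3, E[X²]=103.7; 4: μ=10, E[X²]=104.813.
E[X] = 0.2·3.5 + 0.42·7.9 + 0.26·8.3 + 0.12·10 = 7.376.
E[X²] = 0.2·24.5 + 0.42·124.82 + 0.26·103.7 + 0.12·104.813 = 96.864.
Var(X) = E[X²] − (E[X])² = 96.864 − 54.4054 = 42.4586.
SD(X) = √42.4586 = 6.51603.

6.5160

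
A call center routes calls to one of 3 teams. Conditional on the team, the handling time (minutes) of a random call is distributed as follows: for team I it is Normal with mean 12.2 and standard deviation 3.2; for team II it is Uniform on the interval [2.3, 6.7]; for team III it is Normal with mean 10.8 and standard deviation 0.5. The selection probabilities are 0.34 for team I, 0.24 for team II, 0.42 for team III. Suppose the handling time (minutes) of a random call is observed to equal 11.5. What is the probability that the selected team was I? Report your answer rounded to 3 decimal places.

0.248

Likelihoods f(11.5 | ·): I: 0.121722; II: 0; III: 0.299455.
Posterior ∝ prior × likelihood. Numerator for I: 0.34·0.121722 = 0.0413855.
Normalizing constant: 0.34·0.121722 + 0.24·0 + 0.42·0.299455 = 0.167157.
P(I | observation) = 0.0413855 / 0.167157 = 0.247585.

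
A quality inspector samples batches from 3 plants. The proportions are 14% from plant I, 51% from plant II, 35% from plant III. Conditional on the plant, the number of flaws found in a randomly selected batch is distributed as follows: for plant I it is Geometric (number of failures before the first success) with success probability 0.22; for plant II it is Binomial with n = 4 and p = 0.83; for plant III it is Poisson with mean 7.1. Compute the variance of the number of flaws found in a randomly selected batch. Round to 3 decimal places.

Per component, I: μ=3.54545, E[X²]=28.686; II: μ=3.32, E[X²]=11.5868; III: μ=7.1, E[X²]=57.51.
E[X] = 0.14·3.54545 + 0.51·3.32 + 0.35·7.1 = 4.67456.
E[X²] = 0.14·28.686 + 0.51·11.5868 + 0.35·57.51 = 30.0538.
Var(X) = E[X²] − (E[X])² = 30.0538 − 21.8515 = 8.20226.

8.202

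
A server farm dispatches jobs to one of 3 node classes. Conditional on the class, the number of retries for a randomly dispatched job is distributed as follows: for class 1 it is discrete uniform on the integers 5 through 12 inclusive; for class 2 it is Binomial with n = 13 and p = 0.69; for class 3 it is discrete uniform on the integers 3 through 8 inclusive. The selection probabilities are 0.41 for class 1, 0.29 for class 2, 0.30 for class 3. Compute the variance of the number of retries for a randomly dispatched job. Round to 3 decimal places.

6.015

Per component, 1: μ=8.5, E[X²]=77.5; 2: μ=8.97, E[X²]=83.2416; 3: μ=5.5, E[X²]=33.1667.
E[X] = 0.41·8.5 + 0.29·8.97 + 0.3·5.5 = 7.7363.
E[X²] = 0.41·77.5 + 0.29·83.2416 + 0.3·33.1667 = 65.8651.
Var(X) = E[X²] − (E[X])² = 65.8651 − 59.8503 = 6.01473.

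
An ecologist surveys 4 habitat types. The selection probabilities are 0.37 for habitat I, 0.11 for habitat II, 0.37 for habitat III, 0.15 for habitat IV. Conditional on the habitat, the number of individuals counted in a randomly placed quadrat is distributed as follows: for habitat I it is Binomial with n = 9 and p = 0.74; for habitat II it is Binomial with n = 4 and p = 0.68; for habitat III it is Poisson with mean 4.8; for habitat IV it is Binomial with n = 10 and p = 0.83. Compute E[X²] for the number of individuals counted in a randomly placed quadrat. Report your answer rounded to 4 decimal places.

For each component E[X²] = Var + (mean)², giving I: 46.0872; II: 8.2688; III: 27.84; IV: 70.301.
Overall E[X²] = 0.37·46.0872 + 0.11·8.2688 + 0.37·27.84 + 0.15·70.301 = 38.8078.

38.8078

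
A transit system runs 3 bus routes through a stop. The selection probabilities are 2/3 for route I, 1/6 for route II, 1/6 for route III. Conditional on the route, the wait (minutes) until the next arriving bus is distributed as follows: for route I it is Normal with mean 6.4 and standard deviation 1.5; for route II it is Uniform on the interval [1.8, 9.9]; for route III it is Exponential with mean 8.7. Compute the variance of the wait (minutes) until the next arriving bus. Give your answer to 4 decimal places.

15.8733

Per component, I: μ=6.4, E[X²]=43.21; II: μ=5.85, E[X²]=39.69; III: μ=8.7, E[X²]=151.38.
E[X] = 0.666667·6.4 + 0.166667·5.85 + 0.166667·8.7 = 6.69167.
E[X²] = 0.666667·43.21 + 0.166667·39.69 + 0.166667·151.38 = 60.6517.
Var(X) = E[X²] − (E[X])² = 60.6517 − 44.7784 = 15.8733.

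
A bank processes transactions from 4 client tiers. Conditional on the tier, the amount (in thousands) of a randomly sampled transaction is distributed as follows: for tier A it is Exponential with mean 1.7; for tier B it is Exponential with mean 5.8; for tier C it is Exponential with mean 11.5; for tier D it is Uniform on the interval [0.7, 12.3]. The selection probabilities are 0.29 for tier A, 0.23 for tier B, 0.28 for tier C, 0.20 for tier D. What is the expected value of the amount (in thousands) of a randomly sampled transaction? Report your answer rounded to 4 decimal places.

6.3470

Component means — A: 1.7; B: 5.8; C: 11.5; D: 6.5.
E[X] = 0.29·1.7 + 0.23·5.8 + 0.28·11.5 + 0.2·6.5 = 6.347.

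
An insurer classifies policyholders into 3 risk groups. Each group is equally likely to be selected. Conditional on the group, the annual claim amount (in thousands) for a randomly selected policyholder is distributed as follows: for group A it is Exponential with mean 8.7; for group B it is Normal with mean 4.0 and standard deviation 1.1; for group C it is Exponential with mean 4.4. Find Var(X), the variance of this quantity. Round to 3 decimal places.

Per component, A: μ=8.7, E[X²]=151.38; B: μ=4, E[X²]=17.21; C: μ=4.4, E[X²]=38.72.
E[X] = 0.333333·8.7 + 0.333333·4 + 0.333333·4.4 = 5.7.
E[X²] = 0.333333·151.38 + 0.333333·17.21 + 0.333333·38.72 = 69.1033.
Var(X) = E[X²] − (E[X])² = 69.1033 − 32.49 = 36.6133.

36.613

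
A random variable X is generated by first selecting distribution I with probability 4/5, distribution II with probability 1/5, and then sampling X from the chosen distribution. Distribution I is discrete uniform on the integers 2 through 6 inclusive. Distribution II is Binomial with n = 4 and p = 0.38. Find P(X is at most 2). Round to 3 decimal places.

0.329

Conditional on each component, P(X ≤ 2): I: 0.2; II: 0.843066.
By total probability, P(X ≤ 2) = 0.8·0.2 + 0.2·0.843066 = 0.328613.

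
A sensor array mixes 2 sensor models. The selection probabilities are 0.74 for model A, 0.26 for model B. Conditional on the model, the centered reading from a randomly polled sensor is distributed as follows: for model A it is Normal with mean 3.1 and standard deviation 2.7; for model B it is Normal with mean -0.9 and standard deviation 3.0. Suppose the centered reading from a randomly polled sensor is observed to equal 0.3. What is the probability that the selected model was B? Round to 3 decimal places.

Likelihoods f(0.3 | ·): A: 0.0863011; B: 0.122757.
Posterior ∝ prior × likelihood. Numerator for B: 0.26·0.122757 = 0.0319167.
Normalizing constant: 0.74·0.0863011 + 0.26·0.122757 = 0.0957795.
P(B | observation) = 0.0319167 / 0.0957795 = 0.333231.

0.333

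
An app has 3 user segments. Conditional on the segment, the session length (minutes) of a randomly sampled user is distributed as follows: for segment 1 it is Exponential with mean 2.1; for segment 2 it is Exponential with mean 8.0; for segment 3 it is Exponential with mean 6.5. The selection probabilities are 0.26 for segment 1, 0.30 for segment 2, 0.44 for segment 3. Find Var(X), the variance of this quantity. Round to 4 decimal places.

Per component, 1: μ=2.1, E[X²]=8.82; 2: μ=8, E[X²]=128; 3: μ=6.5, E[X²]=84.5.
E[X] = 0.26·2.1 + 0.3·8 + 0.44·6.5 = 5.806.
E[X²] = 0.26·8.82 + 0.3·128 + 0.44·84.5 = 77.8732.
Var(X) = E[X²] − (E[X])² = 77.8732 − 33.7096 = 44.1636.

44.1636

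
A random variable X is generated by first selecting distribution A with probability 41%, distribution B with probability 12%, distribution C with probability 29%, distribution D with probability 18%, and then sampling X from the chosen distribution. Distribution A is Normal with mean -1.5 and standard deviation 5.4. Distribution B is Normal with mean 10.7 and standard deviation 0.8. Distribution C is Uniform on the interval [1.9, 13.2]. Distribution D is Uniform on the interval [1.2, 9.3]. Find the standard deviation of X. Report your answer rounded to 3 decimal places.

Per component, A: μ=-1.5, E[X²]=31.41; B: μ=10.7, E[X²]=115.13; C: μ=7.55, E[X²]=67.6433; D: μ=5.25, E[X²]=33.03.
E[X] = 0.41·-1.5 + 0.12·10.7 + 0.29·7.55 + 0.18·5.25 = 3.8035.
E[X²] = 0.41·31.41 + 0.12·115.13 + 0.29·67.6433 + 0.18·33.03 = 52.2557.
Var(X) = E[X²] − (E[X])² = 52.2557 − 14.4666 = 37.7891.
SD(X) = √37.7891 = 6.14728.

6.147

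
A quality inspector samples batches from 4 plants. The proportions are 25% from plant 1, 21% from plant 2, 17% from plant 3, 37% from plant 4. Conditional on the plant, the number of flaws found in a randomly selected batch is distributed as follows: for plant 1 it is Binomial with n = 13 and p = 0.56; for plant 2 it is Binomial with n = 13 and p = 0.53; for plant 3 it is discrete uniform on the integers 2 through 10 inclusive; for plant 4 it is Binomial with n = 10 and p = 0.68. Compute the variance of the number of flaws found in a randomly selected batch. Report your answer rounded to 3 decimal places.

3.587

Per component, 1: μ=7.28, E[X²]=56.2016; 2: μ=6.89, E[X²]=50.7104; 3: μ=6, E[X²]=42.6667; 4: μ=6.8, E[X²]=48.416.
E[X] = 0.25·7.28 + 0.21·6.89 + 0.17·6 + 0.37·6.8 = 6.8029.
E[X²] = 0.25·56.2016 + 0.21·50.7104 + 0.17·42.6667 + 0.37·48.416 = 49.8668.
Var(X) = E[X²] − (E[X])² = 49.8668 − 46.2794 = 3.58739.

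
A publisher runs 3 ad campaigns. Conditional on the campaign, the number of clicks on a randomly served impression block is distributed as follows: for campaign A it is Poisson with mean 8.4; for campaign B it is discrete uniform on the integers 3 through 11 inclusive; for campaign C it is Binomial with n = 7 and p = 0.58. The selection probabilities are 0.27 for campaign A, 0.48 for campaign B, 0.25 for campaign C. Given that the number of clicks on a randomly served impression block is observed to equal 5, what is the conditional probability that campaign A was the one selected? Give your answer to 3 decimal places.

0.156

Likelihoods P(X=5 | ·): A: 0.0783685; B: 0.111111; C: 0.243141.
Posterior ∝ prior × likelihood. Numerator for A: 0.27·0.0783685 = 0.0211595.
Normalizing constant: 0.27·0.0783685 + 0.48·0.111111 + 0.25·0.243141 = 0.135278.
P(A | observation) = 0.0211595 / 0.135278 = 0.156415.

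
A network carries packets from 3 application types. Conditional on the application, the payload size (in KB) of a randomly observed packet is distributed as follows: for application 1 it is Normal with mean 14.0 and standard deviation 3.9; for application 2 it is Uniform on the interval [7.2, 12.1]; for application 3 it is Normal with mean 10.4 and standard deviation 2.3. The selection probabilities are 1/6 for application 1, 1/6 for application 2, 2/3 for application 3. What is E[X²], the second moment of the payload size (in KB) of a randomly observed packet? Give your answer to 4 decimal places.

For each component E[X²] = Var + (mean)², giving 1: 211.21; 2: 95.1233; 3: 113.45.
Overall E[X²] = 0.166667·211.21 + 0.166667·95.1233 + 0.666667·113.45 = 126.689.

126.6889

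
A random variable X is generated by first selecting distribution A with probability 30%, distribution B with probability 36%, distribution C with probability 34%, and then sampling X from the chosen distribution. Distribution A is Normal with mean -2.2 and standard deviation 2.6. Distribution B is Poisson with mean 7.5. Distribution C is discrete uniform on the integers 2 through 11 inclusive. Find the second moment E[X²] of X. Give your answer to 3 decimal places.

43.600

For each component E[X²] = Var + (mean)², giving A: 11.6; B: 63.75; C: 50.5.
Overall E[X²] = 0.3·11.6 + 0.36·63.75 + 0.34·50.5 = 43.6.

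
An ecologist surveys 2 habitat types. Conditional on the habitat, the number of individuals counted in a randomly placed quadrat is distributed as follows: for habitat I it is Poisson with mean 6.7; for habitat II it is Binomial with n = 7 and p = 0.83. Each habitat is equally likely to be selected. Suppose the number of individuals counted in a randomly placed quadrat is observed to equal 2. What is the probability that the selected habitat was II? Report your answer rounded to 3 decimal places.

Likelihoods P(X=2 | ·): I: 0.0276278; II: 0.00205409.
Posterior ∝ prior × likelihood. Numerator for II: 0.5·0.00205409 = 0.00102705.
Normalizing constant: 0.5·0.0276278 + 0.5·0.00205409 = 0.014841.
P(II | observation) = 0.00102705 / 0.014841 = 0.0692035.

0.069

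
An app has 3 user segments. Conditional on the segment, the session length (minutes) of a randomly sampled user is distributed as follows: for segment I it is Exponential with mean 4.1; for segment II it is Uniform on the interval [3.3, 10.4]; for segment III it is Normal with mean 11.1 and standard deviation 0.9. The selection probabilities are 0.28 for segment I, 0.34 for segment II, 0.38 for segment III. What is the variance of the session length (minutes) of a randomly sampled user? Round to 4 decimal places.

14.7101

Per component, I: μ=4.1, E[X²]=33.62; II: μ=6.85, E[X²]=51.1233; III: μ=11.1, E[X²]=124.02.
E[X] = 0.28·4.1 + 0.34·6.85 + 0.38·11.1 = 7.695.
E[X²] = 0.28·33.62 + 0.34·51.1233 + 0.38·124.02 = 73.9231.
Var(X) = E[X²] − (E[X])² = 73.9231 − 59.213 = 14.7101.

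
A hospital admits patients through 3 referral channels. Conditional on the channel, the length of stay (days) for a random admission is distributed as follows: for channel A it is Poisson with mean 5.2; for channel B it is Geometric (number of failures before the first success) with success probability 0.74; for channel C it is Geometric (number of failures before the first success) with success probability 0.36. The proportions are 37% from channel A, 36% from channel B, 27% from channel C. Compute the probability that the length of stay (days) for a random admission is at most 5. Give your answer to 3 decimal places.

Conditional on each channel, P(X ≤ 5): A: 0.580913; B: 0.999691; C: 0.931281.
By total probability, P(X ≤ 5) = 0.37·0.580913 + 0.36·0.999691 + 0.27·0.931281 = 0.826272.

0.826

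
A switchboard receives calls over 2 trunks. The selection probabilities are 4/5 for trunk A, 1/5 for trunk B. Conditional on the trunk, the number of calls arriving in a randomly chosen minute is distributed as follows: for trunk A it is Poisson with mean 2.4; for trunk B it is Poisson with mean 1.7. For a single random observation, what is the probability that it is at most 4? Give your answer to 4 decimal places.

0.9174

Conditional on each trunk, P(X ≤ 4): A: 0.904131; B: 0.970385.
By total probability, P(X ≤ 4) = 0.8·0.904131 + 0.2·0.970385 = 0.917382.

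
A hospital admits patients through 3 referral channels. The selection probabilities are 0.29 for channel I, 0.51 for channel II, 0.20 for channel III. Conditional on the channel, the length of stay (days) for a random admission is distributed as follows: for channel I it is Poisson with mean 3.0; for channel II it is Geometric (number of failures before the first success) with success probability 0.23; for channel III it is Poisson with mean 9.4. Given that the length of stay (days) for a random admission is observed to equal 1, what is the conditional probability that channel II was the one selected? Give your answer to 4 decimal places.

Likelihoods P(X=1 | ·): I: 0.149361; II: 0.1771; III: 0.000777606.
Posterior ∝ prior × likelihood. Numerator for II: 0.51·0.1771 = 0.090321.
Normalizing constant: 0.29·0.149361 + 0.51·0.1771 + 0.2·0.000777606 = 0.133791.
P(II | observation) = 0.090321 / 0.133791 = 0.675089.

0.6751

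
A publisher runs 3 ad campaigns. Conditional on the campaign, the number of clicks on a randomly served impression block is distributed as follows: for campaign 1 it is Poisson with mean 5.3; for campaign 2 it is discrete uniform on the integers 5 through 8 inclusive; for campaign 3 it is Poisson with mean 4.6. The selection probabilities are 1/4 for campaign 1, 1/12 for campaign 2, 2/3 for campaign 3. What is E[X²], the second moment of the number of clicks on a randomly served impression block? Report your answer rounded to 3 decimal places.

For each component E[X²] = Var + (mean)², giving 1: 33.39; 2: 43.5; 3: 25.76.
Overall E[X²] = 0.25·33.39 + 0.0833333·43.5 + 0.666667·25.76 = 29.1458.

29.146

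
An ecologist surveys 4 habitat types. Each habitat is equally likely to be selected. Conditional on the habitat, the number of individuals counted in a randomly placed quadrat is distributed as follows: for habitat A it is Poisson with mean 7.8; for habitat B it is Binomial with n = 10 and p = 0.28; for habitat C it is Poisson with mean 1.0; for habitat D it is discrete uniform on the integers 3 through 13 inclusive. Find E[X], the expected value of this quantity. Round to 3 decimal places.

Component means — A: 7.8; B: 2.8; C: 1; D: 8.
E[X] = 0.25·7.8 + 0.25·2.8 + 0.25·1 + 0.25·8 = 4.9.

4.900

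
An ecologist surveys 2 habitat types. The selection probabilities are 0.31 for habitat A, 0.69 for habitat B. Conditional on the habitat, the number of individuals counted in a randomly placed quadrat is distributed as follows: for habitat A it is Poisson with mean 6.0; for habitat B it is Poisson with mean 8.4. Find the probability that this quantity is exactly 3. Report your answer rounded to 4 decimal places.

Conditional on each habitat, P(X = 3): A: 0.0892351; B: 0.0222133.
By total probability, P(X = 3) = 0.31·0.0892351 + 0.69·0.0222133 = 0.04299.

0.0430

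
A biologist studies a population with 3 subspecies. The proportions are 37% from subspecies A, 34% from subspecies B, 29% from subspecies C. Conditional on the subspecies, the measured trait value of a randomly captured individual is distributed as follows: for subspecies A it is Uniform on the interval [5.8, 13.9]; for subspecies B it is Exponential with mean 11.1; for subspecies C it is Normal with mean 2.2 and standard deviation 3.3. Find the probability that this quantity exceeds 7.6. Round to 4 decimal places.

0.4740

Conditional on each subspecies, P(X > 7.6): A: 0.777778; B: 0.504249; C: 0.0508818.
By total probability, P(X > 7.6) = 0.37·0.777778 + 0.34·0.504249 + 0.29·0.0508818 = 0.473978.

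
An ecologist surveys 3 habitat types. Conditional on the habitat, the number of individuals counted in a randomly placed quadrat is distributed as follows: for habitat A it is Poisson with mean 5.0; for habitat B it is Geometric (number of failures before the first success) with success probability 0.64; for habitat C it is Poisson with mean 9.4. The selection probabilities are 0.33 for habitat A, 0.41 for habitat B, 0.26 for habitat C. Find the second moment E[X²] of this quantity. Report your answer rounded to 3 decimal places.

For each component E[X²] = Var + (mean)², giving A: 30; B: 1.19531; C: 97.76.
Overall E[X²] = 0.33·30 + 0.41·1.19531 + 0.26·97.76 = 35.8077.

35.808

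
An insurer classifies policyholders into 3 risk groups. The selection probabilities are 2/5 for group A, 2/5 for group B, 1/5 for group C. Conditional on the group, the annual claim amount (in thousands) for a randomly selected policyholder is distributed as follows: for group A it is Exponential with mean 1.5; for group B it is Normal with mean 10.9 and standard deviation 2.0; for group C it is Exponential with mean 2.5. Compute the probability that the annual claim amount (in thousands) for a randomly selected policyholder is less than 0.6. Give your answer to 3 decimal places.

Conditional on each group, P(X < 0.6): A: 0.32968; B: 1.30243e-07; C: 0.213372.
By total probability, P(X < 0.6) = 0.4·0.32968 + 0.4·1.30243e-07 + 0.2·0.213372 = 0.174546.

0.175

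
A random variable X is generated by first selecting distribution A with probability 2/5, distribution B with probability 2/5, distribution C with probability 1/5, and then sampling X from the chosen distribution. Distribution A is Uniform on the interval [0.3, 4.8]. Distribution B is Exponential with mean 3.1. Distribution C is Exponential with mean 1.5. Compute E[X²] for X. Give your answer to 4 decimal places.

11.8640

For each component E[X²] = Var + (mean)², giving A: 8.19; B: 19.22; C: 4.5.
Overall E[X²] = 0.4·8.19 + 0.4·19.22 + 0.2·4.5 = 11.864.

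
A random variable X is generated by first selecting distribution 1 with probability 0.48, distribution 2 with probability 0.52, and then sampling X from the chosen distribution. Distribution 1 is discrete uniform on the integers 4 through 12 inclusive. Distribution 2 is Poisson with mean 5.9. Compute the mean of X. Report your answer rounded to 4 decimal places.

6.9080

Component means — 1: 8; 2: 5.9.
E[X] = 0.48·8 + 0.52·5.9 = 6.908.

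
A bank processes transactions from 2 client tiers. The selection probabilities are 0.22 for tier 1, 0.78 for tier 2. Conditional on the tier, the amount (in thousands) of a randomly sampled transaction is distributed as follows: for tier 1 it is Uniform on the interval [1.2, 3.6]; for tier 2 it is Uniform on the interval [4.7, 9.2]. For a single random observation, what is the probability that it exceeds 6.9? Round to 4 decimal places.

Conditional on each tier, P(X > 6.9): 1: 0; 2: 0.511111.
By total probability, P(X > 6.9) = 0.22·0 + 0.78·0.511111 = 0.398667.

0.3987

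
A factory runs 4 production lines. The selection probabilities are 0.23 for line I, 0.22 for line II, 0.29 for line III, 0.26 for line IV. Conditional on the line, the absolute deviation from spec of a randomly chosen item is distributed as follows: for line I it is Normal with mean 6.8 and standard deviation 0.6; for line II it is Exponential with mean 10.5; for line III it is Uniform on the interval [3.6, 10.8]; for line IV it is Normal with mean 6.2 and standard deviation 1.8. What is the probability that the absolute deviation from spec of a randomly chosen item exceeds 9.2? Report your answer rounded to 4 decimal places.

0.1685

Conditional on each line, P(X > 9.2): I: 3.16712e-05; II: 0.416366; III: 0.222222; IV: 0.0477904.
By total probability, P(X > 9.2) = 0.23·3.16712e-05 + 0.22·0.416366 + 0.29·0.222222 + 0.26·0.0477904 = 0.168478.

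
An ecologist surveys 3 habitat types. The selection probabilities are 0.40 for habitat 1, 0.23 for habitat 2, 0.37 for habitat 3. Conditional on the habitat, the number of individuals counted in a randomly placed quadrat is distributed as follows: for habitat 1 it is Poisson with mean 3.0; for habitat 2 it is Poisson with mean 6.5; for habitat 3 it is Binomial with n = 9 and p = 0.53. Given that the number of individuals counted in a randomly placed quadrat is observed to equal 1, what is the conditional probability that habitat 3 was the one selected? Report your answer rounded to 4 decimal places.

0.0635

Likelihoods P(X=1 | ·): 1: 0.149361; 2: 0.00977235; 3: 0.011358.
Posterior ∝ prior × likelihood. Numerator for 3: 0.37·0.011358 = 0.00420245.
Normalizing constant: 0.4·0.149361 + 0.23·0.00977235 + 0.37·0.011358 = 0.0661946.
P(3 | observation) = 0.00420245 / 0.0661946 = 0.0634864.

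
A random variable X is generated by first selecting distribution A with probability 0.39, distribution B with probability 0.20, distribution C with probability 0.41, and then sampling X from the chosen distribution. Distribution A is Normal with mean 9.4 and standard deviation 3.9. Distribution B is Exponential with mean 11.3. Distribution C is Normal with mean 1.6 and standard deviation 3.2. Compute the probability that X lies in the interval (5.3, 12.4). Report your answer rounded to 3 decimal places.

Conditional on each component, P(5.3 < X < 12.4): A: 0.632557; B: 0.291855; C: 0.12342.
By total probability, P(5.3 < X < 12.4) = 0.39·0.632557 + 0.2·0.291855 + 0.41·0.12342 = 0.355671.

0.356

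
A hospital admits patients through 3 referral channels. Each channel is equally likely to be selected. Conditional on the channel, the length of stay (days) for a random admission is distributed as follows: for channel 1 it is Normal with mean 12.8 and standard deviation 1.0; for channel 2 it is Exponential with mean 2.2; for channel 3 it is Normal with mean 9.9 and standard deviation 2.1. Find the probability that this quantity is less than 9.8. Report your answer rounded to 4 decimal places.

0.4902

Conditional on each channel, P(X < 9.8): 1: 0.0013499; 2: 0.988374; 3: 0.48101.
By total probability, P(X < 9.8) = 0.333333·0.0013499 + 0.333333·0.988374 + 0.333333·0.48101 = 0.490245.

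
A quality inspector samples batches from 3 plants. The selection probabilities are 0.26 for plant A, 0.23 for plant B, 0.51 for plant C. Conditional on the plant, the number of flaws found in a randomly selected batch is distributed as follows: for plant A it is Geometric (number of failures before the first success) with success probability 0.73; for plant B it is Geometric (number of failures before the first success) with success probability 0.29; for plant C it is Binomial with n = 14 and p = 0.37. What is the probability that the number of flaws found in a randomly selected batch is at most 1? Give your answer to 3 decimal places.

0.362

Conditional on each plant, P(X ≤ 1): A: 0.9271; B: 0.4959; C: 0.0143088.
By total probability, P(X ≤ 1) = 0.26·0.9271 + 0.23·0.4959 + 0.51·0.0143088 = 0.3624.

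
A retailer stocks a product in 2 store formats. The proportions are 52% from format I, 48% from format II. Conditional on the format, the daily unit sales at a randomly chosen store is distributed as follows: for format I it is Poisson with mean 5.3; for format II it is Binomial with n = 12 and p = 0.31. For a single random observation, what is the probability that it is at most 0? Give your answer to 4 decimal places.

Conditional on each format, P(X ≤ 0): I: 0.00499159; II: 0.0116463.
By total probability, P(X ≤ 0) = 0.52·0.00499159 + 0.48·0.0116463 = 0.00818587.

0.0082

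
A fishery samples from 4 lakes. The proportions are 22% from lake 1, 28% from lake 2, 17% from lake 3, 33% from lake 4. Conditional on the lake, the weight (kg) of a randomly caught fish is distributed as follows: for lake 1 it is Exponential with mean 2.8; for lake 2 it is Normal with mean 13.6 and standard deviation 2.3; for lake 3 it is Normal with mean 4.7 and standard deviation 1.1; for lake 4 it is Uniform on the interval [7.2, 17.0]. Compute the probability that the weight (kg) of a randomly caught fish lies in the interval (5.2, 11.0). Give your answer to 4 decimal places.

0.2493

Conditional on each lake, P(5.2 < X < 11.0): 1: 0.136446; 2: 0.129017; 3: 0.324718; 4: 0.387755.
By total probability, P(5.2 < X < 11.0) = 0.22·0.136446 + 0.28·0.129017 + 0.17·0.324718 + 0.33·0.387755 = 0.249304.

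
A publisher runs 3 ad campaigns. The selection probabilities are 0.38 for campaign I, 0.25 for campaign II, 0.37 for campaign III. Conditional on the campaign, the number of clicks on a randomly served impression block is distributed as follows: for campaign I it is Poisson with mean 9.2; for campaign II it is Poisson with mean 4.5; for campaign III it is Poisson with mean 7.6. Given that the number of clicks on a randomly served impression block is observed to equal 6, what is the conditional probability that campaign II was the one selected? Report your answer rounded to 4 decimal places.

Likelihoods P(X=6 | ·): I: 0.0850913; II: 0.12812; III: 0.13394.
Posterior ∝ prior × likelihood. Numerator for II: 0.25·0.12812 = 0.03203.
Normalizing constant: 0.38·0.0850913 + 0.25·0.12812 + 0.37·0.13394 = 0.113923.
P(II | observation) = 0.03203 / 0.113923 = 0.281156.

0.2812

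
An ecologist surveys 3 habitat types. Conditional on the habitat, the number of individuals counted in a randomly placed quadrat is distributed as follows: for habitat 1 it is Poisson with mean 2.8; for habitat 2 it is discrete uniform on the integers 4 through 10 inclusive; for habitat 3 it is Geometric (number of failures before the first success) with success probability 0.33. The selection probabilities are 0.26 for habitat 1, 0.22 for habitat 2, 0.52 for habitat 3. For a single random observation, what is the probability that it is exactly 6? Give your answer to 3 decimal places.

Conditional on each habitat, P(X = 6): 1: 0.0406997; 2: 0.142857; 3: 0.0298513.
By total probability, P(X = 6) = 0.26·0.0406997 + 0.22·0.142857 + 0.52·0.0298513 = 0.0575332.

0.058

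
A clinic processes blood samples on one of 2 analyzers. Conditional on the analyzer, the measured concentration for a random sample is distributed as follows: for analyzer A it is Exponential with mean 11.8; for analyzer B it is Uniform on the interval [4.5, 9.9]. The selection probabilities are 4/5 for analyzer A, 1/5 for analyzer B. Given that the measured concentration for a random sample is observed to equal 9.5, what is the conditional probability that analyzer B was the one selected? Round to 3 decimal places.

0.550

Likelihoods f(9.5 | ·): A: 0.0378856; B: 0.185185.
Posterior ∝ prior × likelihood. Numerator for B: 0.2·0.185185 = 0.037037.
Normalizing constant: 0.8·0.0378856 + 0.2·0.185185 = 0.0673455.
P(B | observation) = 0.037037 / 0.0673455 = 0.549956.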